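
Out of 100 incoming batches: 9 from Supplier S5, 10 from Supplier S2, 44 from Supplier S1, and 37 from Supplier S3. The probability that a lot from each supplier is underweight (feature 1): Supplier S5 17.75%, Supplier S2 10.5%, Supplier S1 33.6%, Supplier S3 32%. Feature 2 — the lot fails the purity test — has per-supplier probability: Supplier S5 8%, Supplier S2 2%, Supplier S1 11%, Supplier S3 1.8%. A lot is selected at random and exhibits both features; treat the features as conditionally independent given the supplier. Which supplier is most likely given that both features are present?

Supplier S1

Prior × likelihood for each hypothesis:
  Supplier S5: 0.09 × 0.1775 × 0.08 = 0.001278
  Supplier S2: 0.1 × 0.105 × 0.02 = 0.00021
  Supplier S1: 0.44 × 0.336 × 0.11 = 0.0162624
  Supplier S3: 0.37 × 0.32 × 0.018 = 0.0021312
Total = 0.0198816.
Largest term belongs to Supplier S1, so Supplier S1 is most probable.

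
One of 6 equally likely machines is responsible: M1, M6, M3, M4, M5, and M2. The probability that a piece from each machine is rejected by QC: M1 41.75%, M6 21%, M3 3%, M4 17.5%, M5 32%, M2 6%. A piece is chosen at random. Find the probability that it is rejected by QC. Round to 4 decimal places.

0.2021

With a uniform prior (1/6 each), posterior ∝ likelihood:
  M1: 0.4175
  M6: 0.21
  M3: 0.03
  M4: 0.175
  M5: 0.32
  M2: 0.06
P(rejected) = (1/6) × (0.4175 + 0.21 + 0.03 + 0.175 + 0.32 + 0.06) = 1.2125/6 ≈ 0.2021.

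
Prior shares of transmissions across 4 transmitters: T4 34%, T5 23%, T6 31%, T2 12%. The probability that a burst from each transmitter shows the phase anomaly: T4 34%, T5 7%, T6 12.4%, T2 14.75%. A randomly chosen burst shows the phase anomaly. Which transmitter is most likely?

T4

By Bayes' rule, posterior ∝ prior × likelihood:
  T4: 0.34 × 0.34 = 0.1156
  T5: 0.23 × 0.07 = 0.0161
  T6: 0.31 × 0.124 = 0.03844
  T2: 0.12 × 0.1475 = 0.0177
Total = 0.18784.
Largest term belongs to T4, so T4 is most probable.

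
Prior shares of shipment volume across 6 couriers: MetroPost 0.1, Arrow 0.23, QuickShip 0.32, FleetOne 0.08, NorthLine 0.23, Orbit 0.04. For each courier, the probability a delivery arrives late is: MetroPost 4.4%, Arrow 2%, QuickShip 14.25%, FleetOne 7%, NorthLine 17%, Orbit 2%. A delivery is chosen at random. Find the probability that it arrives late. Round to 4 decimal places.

Compute prior × likelihood for every hypothesis:
  MetroPost: 0.1 × 0.044 = 0.0044
  Arrow: 0.23 × 0.02 = 0.0046
  QuickShip: 0.32 × 0.1425 = 0.0456
  FleetOne: 0.08 × 0.07 = 0.0056
  NorthLine: 0.23 × 0.17 = 0.0391
  Orbit: 0.04 × 0.02 = 0.0008
P(late) = 0.0044 + 0.0046 + 0.0456 + 0.0056 + 0.0391 + 0.0008 = 0.1001 → 0.1001.

0.1001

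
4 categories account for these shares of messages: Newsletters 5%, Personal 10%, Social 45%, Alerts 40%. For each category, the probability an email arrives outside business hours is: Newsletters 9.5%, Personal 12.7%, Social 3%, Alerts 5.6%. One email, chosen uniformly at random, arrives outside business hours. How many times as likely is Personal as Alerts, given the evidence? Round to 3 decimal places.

0.567

By Bayes' rule, posterior ∝ prior × likelihood:
  Newsletters: 0.05 × 0.095 = 0.00475
  Personal: 0.1 × 0.127 = 0.0127
  Social: 0.45 × 0.03 = 0.0135
  Alerts: 0.4 × 0.056 = 0.0224
Sum = 0.05335.
The ratio is 0.0127 / 0.0224 (the normalizer cancels) = 0.567.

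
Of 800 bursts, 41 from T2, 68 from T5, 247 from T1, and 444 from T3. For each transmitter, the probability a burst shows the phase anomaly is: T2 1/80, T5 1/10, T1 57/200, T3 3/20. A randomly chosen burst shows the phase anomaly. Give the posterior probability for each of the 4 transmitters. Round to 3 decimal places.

T2 0.004, T5 0.047, T1 0.488, T3 0.462

Prior × likelihood for each hypothesis:
  T2: 0.05125 × 0.0125 = 0.000640625
  T5: 0.085 × 0.1 = 0.0085
  T1: 0.30875 × 0.285 = 0.08799375
  T3: 0.555 × 0.15 = 0.08325
Sum = 0.180384375.
P(T2 | anomaly) = 0.000640625/0.180384375 ≈ 0.004
P(T5 | anomaly) = 0.0085/0.180384375 ≈ 0.047
P(T1 | anomaly) = 0.08799375/0.180384375 ≈ 0.488
P(T3 | anomaly) = 0.08325/0.180384375 ≈ 0.462
(Check: 0.004+0.047+0.488+0.462 = 1.001.)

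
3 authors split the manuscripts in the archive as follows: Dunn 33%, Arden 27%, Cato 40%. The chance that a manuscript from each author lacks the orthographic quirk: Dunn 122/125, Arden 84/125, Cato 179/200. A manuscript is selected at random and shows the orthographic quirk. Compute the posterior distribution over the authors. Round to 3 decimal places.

Taking complements, P(quirk | each) = Dunn 0.024, Arden 0.328, Cato 0.105.
Compute prior × likelihood for every hypothesis:
  Dunn: 0.33 × 0.024 = 0.00792
  Arden: 0.27 × 0.328 = 0.08856
  Cato: 0.4 × 0.105 = 0.042
Normalizing constant = 0.13848.
P(Dunn | quirk) = 0.00792/0.13848 ≈ 0.057
P(Arden | quirk) = 0.08856/0.13848 ≈ 0.640
P(Cato | quirk) = 0.042/0.13848 ≈ 0.303
(Check: 0.057+0.640+0.303 = 1.000.)

Dunn 0.057, Arden 0.640, Cato 0.303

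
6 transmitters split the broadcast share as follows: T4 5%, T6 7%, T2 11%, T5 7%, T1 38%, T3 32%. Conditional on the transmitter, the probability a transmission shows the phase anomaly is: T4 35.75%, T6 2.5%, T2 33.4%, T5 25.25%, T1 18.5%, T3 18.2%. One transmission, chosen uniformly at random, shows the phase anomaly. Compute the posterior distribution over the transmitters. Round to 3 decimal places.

T4 0.088, T6 0.009, T2 0.181, T5 0.087, T1 0.347, T3 0.287

Prior × likelihood for each hypothesis:
  T4: 0.05 × 0.3575 = 0.017875
  T6: 0.07 × 0.025 = 0.00175
  T2: 0.11 × 0.334 = 0.03674
  T5: 0.07 × 0.2525 = 0.017675
  T1: 0.38 × 0.185 = 0.0703
  T3: 0.32 × 0.182 = 0.05824
Sum = 0.20258.
P(T4 | anomaly) = 0.017875/0.20258 ≈ 0.088
P(T6 | anomaly) = 0.00175/0.20258 ≈ 0.009
P(T2 | anomaly) = 0.03674/0.20258 ≈ 0.181
P(T5 | anomaly) = 0.017675/0.20258 ≈ 0.087
P(T1 | anomaly) = 0.0703/0.20258 ≈ 0.347
P(T3 | anomaly) = 0.05824/0.20258 ≈ 0.287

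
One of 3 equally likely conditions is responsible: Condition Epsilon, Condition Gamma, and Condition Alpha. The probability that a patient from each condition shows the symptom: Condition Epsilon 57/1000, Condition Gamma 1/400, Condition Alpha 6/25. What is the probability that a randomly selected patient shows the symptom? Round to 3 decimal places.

With a uniform prior (1/3 each), posterior ∝ likelihood:
  Condition Epsilon: 0.057
  Condition Gamma: 0.0025
  Condition Alpha: 0.24
P(symptomatic) = (1/3) × (0.057 + 0.0025 + 0.24) = 0.2995/3 ≈ 0.100.

0.100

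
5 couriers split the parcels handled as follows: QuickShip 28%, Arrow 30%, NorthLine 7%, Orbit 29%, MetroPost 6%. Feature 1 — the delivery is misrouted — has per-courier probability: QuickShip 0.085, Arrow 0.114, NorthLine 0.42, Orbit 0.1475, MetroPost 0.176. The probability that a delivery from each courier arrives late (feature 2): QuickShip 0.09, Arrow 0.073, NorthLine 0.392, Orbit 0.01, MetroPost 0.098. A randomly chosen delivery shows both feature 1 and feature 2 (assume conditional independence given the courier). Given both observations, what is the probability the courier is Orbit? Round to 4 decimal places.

0.0243

Unnormalized posteriors (prior × likelihood):
  QuickShip: 0.28 × 0.085 × 0.09 = 0.002142
  Arrow: 0.3 × 0.114 × 0.073 = 0.0024966
  NorthLine: 0.07 × 0.42 × 0.392 = 0.0115248
  Orbit: 0.29 × 0.1475 × 0.01 = 0.00042775
  MetroPost: 0.06 × 0.176 × 0.098 = 0.00103488
Normalizing constant = 0.01762603.
P(Orbit | evidence) = 0.00042775 / 0.01762603 ≈ 0.0243.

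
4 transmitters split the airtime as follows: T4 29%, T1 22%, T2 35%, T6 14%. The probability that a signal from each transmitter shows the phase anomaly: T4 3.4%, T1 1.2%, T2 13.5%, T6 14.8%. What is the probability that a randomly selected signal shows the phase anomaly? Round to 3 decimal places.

Prior × likelihood for each hypothesis:
  T4: 0.29 × 0.034 = 0.00986
  T1: 0.22 × 0.012 = 0.00264
  T2: 0.35 × 0.135 = 0.04725
  T6: 0.14 × 0.148 = 0.02072
P(anomaly) = 0.00986 + 0.00264 + 0.04725 + 0.02072 = 0.08047 → 0.080.

0.080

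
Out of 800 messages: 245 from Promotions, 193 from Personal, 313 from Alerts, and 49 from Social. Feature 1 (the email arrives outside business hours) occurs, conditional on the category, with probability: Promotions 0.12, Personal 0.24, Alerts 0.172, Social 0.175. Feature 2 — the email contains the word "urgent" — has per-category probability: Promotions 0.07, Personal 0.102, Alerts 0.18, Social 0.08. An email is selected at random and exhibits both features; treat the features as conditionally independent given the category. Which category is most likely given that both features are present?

By Bayes' rule, posterior ∝ prior × likelihood:
  Promotions: 0.30625 × 0.12 × 0.07 = 0.0025725
  Personal: 0.24125 × 0.24 × 0.102 = 0.0059058
  Alerts: 0.39125 × 0.172 × 0.18 = 0.0121131
  Social: 0.06125 × 0.175 × 0.08 = 0.0008575
Normalizing constant = 0.0214489.
Largest term belongs to Alerts, so Alerts is most probable.

Alerts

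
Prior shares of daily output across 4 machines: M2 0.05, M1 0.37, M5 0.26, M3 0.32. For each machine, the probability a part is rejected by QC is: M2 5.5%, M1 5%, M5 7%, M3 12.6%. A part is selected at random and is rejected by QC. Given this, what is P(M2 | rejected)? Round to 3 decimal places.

By Bayes' rule, posterior ∝ prior × likelihood:
  M2: 0.05 × 0.055 = 0.00275
  M1: 0.37 × 0.05 = 0.0185
  M5: 0.26 × 0.07 = 0.0182
  M3: 0.32 × 0.126 = 0.04032
Normalizing constant = 0.07977.
P(M2 | evidence) = 0.00275 / 0.07977 ≈ 0.034.

0.034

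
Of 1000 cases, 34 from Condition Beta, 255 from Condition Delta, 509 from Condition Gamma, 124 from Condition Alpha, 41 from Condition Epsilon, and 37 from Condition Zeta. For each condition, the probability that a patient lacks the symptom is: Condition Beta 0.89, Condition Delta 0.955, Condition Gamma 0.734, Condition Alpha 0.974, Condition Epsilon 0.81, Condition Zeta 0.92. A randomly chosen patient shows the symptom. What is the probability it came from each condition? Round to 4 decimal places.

Condition Beta 0.0227, Condition Delta 0.0697, Condition Gamma 0.8226, Condition Alpha 0.0196, Condition Epsilon 0.0473, Condition Zeta 0.0180

Taking complements, P(symptomatic | each) = Condition Beta 0.11, Condition Delta 0.045, Condition Gamma 0.266, Condition Alpha 0.026, Condition Epsilon 0.19, Condition Zeta 0.08.
Prior × likelihood for each hypothesis:
  Condition Beta: 0.034 × 0.11 = 0.00374
  Condition Delta: 0.255 × 0.045 = 0.011475
  Condition Gamma: 0.509 × 0.266 = 0.135394
  Condition Alpha: 0.124 × 0.026 = 0.003224
  Condition Epsilon: 0.041 × 0.19 = 0.00779
  Condition Zeta: 0.037 × 0.08 = 0.00296
Normalizing constant = 0.164583.
P(Condition Beta | symptomatic) = 0.00374/0.164583 ≈ 0.0227
P(Condition Delta | symptomatic) = 0.011475/0.164583 ≈ 0.0697
P(Condition Gamma | symptomatic) = 0.135394/0.164583 ≈ 0.8226
P(Condition Alpha | symptomatic) = 0.003224/0.164583 ≈ 0.0196
P(Condition Epsilon | symptomatic) = 0.00779/0.164583 ≈ 0.0473
P(Condition Zeta | symptomatic) = 0.00296/0.164583 ≈ 0.0180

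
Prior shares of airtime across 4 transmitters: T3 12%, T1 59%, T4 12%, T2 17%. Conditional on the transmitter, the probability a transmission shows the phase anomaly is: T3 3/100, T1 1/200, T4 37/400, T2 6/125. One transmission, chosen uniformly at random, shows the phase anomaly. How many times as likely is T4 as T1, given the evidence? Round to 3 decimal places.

Prior × likelihood for each hypothesis:
  T3: 0.12 × 0.03 = 0.0036
  T1: 0.59 × 0.005 = 0.00295
  T4: 0.12 × 0.0925 = 0.0111
  T2: 0.17 × 0.048 = 0.00816
Sum = 0.02581.
The ratio is 0.0111 / 0.00295 (the normalizer cancels) = 3.763.

3.763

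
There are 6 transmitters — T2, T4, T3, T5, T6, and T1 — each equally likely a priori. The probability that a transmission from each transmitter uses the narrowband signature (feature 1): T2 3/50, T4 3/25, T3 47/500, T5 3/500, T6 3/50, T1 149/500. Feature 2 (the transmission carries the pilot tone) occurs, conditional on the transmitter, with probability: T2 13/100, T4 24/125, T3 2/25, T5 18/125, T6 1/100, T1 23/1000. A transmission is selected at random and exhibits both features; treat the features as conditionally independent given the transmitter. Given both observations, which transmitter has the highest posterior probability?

T4

Since the prior is uniform, the posterior is proportional to the likelihood:
  T2: 0.06 × 0.13 = 0.0078
  T4: 0.12 × 0.192 = 0.02304
  T3: 0.094 × 0.08 = 0.00752
  T5: 0.006 × 0.144 = 0.000864
  T6: 0.06 × 0.01 = 0.0006
  T1: 0.298 × 0.023 = 0.006854
Sum = 0.046678.
Largest term belongs to T4, so T4 is most probable.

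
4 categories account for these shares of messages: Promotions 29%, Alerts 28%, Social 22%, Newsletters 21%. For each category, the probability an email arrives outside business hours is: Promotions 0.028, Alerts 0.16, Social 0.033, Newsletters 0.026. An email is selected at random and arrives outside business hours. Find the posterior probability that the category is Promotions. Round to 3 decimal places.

0.124

Prior × likelihood for each hypothesis:
  Promotions: 0.29 × 0.028 = 0.00812
  Alerts: 0.28 × 0.16 = 0.0448
  Social: 0.22 × 0.033 = 0.00726
  Newsletters: 0.21 × 0.026 = 0.00546
Sum = 0.06564.
P(Promotions | evidence) = 0.00812 / 0.06564 ≈ 0.124.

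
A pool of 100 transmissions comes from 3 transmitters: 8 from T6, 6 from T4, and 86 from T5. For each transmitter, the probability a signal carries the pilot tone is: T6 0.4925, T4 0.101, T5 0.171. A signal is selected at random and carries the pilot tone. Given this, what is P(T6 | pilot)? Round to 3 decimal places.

By Bayes' rule, posterior ∝ prior × likelihood:
  T6: 0.08 × 0.4925 = 0.0394
  T4: 0.06 × 0.101 = 0.00606
  T5: 0.86 × 0.171 = 0.14706
Sum = 0.19252.
P(T6 | evidence) = 0.0394 / 0.19252 ≈ 0.205.

0.205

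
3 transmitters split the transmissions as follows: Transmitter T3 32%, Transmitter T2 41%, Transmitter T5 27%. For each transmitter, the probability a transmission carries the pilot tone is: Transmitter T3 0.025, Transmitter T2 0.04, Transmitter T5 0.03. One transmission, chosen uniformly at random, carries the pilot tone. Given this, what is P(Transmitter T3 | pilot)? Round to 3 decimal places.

0.246

Prior × likelihood for each hypothesis:
  Transmitter T3: 0.32 × 0.025 = 0.008
  Transmitter T2: 0.41 × 0.04 = 0.0164
  Transmitter T5: 0.27 × 0.03 = 0.0081
Normalizing constant = 0.0325.
P(Transmitter T3 | evidence) = 0.008 / 0.0325 ≈ 0.246.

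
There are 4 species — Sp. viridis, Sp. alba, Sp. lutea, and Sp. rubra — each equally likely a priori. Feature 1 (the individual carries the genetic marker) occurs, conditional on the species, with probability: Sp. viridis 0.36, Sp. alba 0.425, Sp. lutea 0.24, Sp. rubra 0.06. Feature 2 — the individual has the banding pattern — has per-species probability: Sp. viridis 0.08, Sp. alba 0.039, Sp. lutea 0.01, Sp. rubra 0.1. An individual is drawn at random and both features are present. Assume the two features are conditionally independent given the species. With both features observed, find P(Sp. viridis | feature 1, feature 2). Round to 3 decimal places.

0.536

With a uniform prior (1/4 each), posterior ∝ likelihood:
  Sp. viridis: 0.36 × 0.08 = 0.0288
  Sp. alba: 0.425 × 0.039 = 0.016575
  Sp. lutea: 0.24 × 0.01 = 0.0024
  Sp. rubra: 0.06 × 0.1 = 0.006
Normalizing constant = 0.053775.
P(Sp. viridis | evidence) = 0.0288 / 0.053775 ≈ 0.536.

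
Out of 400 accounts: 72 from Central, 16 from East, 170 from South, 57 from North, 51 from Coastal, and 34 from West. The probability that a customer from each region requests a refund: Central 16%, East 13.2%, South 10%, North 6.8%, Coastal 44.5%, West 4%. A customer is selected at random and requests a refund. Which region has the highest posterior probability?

By Bayes' rule, posterior ∝ prior × likelihood:
  Central: 0.18 × 0.16 = 0.0288
  East: 0.04 × 0.132 = 0.00528
  South: 0.425 × 0.1 = 0.0425
  North: 0.1425 × 0.068 = 0.00969
  Coastal: 0.1275 × 0.445 = 0.0567375
  West: 0.085 × 0.04 = 0.0034
Normalizing constant = 0.1464075.
Largest term belongs to Coastal, so Coastal is most probable.

Coastal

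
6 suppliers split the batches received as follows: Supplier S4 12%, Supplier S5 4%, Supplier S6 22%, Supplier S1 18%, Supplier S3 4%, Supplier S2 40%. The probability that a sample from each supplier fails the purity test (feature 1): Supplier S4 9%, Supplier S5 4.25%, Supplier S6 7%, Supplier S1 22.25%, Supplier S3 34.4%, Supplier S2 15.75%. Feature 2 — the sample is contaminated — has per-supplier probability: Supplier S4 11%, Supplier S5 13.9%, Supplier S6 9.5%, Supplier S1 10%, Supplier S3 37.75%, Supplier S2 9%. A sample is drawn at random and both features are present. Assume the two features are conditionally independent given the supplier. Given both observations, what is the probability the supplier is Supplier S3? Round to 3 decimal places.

0.293

Prior × likelihood for each hypothesis:
  Supplier S4: 0.12 × 0.09 × 0.11 = 0.001188
  Supplier S5: 0.04 × 0.0425 × 0.139 = 0.0002363
  Supplier S6: 0.22 × 0.07 × 0.095 = 0.001463
  Supplier S1: 0.18 × 0.2225 × 0.1 = 0.004005
  Supplier S3: 0.04 × 0.344 × 0.3775 = 0.0051944
  Supplier S2: 0.4 × 0.1575 × 0.09 = 0.00567
Sum = 0.0177567.
P(Supplier S3 | evidence) = 0.0051944 / 0.0177567 ≈ 0.293.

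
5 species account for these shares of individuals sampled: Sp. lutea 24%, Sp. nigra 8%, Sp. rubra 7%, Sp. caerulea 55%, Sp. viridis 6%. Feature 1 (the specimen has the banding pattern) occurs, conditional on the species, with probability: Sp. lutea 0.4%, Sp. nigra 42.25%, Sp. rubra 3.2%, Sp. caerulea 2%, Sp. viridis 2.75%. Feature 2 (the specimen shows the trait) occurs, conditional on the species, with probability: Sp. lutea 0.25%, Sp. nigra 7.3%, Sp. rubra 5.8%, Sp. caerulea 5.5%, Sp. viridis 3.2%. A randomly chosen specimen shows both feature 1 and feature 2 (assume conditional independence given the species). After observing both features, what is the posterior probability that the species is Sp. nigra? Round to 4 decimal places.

Unnormalized posteriors (prior × likelihood):
  Sp. lutea: 0.24 × 0.004 × 0.0025 = 0.0000024
  Sp. nigra: 0.08 × 0.4225 × 0.073 = 0.0024674
  Sp. rubra: 0.07 × 0.032 × 0.058 = 0.00012992
  Sp. caerulea: 0.55 × 0.02 × 0.055 = 0.000605
  Sp. viridis: 0.06 × 0.0275 × 0.032 = 0.0000528
Sum = 0.00325752.
P(Sp. nigra | evidence) = 0.0024674 / 0.00325752 ≈ 0.7574.

0.7574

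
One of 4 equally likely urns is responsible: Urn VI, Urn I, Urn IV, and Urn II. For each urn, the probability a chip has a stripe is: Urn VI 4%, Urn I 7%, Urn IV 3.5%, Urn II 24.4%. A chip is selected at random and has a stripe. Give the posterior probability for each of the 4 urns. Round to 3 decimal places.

Urn VI 0.103, Urn I 0.180, Urn IV 0.090, Urn II 0.627

With a uniform prior (1/4 each), posterior ∝ likelihood:
  Urn VI: 0.04
  Urn I: 0.07
  Urn IV: 0.035
  Urn II: 0.244
Sum = 0.389.
P(Urn VI | striped) = 0.04/0.389 ≈ 0.103
P(Urn I | striped) = 0.07/0.389 ≈ 0.180
P(Urn IV | striped) = 0.035/0.389 ≈ 0.090
P(Urn II | striped) = 0.244/0.389 ≈ 0.627
(Check: 0.103+0.180+0.090+0.627 = 1.000.)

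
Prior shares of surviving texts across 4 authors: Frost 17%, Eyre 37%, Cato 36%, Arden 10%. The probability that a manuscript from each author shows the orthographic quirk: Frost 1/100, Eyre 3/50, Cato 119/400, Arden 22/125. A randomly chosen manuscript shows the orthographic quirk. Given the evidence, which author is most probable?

Cato

Compute prior × likelihood for every hypothesis:
  Frost: 0.17 × 0.01 = 0.0017
  Eyre: 0.37 × 0.06 = 0.0222
  Cato: 0.36 × 0.2975 = 0.1071
  Arden: 0.1 × 0.176 = 0.0176
Total = 0.1486.
Largest term belongs to Cato, so Cato is most probable.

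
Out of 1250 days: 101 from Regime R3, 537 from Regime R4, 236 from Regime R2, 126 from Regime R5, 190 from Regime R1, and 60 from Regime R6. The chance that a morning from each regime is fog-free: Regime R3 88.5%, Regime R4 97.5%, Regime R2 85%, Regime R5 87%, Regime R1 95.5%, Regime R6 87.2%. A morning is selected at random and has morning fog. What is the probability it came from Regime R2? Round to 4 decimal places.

Taking complements, P(fog | each) = Regime R3 0.115, Regime R4 0.025, Regime R2 0.15, Regime R5 0.13, Regime R1 0.045, Regime R6 0.128.
Unnormalized posteriors (prior × likelihood):
  Regime R3: 0.0808 × 0.115 = 0.009292
  Regime R4: 0.4296 × 0.025 = 0.01074
  Regime R2: 0.1888 × 0.15 = 0.02832
  Regime R5: 0.1008 × 0.13 = 0.013104
  Regime R1: 0.152 × 0.045 = 0.00684
  Regime R6: 0.048 × 0.128 = 0.006144
Sum = 0.07444.
P(Regime R2 | evidence) = 0.02832 / 0.07444 ≈ 0.3804.

0.3804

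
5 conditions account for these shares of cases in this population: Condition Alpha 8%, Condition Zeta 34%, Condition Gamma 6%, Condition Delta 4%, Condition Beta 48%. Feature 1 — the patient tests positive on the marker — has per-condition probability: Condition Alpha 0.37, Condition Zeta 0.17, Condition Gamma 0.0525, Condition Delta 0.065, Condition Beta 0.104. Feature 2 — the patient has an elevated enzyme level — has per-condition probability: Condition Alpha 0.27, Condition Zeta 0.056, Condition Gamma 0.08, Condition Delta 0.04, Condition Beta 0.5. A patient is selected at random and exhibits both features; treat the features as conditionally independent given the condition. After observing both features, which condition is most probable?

Condition Beta

By Bayes' rule, posterior ∝ prior × likelihood:
  Condition Alpha: 0.08 × 0.37 × 0.27 = 0.007992
  Condition Zeta: 0.34 × 0.17 × 0.056 = 0.0032368
  Condition Gamma: 0.06 × 0.0525 × 0.08 = 0.000252
  Condition Delta: 0.04 × 0.065 × 0.04 = 0.000104
  Condition Beta: 0.48 × 0.104 × 0.5 = 0.02496
Total = 0.0365448.
Largest term belongs to Condition Beta, so Condition Beta is most probable.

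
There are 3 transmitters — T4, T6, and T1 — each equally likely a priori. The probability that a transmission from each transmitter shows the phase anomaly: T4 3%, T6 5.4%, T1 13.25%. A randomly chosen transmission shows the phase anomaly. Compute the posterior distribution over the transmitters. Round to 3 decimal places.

With a uniform prior (1/3 each), posterior ∝ likelihood:
  T4: 0.03
  T6: 0.054
  T1: 0.1325
Sum = 0.2165.
P(T4 | anomaly) = 0.03/0.2165 ≈ 0.139
P(T6 | anomaly) = 0.054/0.2165 ≈ 0.249
P(T1 | anomaly) = 0.1325/0.2165 ≈ 0.612

T4 0.139, T6 0.249, T1 0.612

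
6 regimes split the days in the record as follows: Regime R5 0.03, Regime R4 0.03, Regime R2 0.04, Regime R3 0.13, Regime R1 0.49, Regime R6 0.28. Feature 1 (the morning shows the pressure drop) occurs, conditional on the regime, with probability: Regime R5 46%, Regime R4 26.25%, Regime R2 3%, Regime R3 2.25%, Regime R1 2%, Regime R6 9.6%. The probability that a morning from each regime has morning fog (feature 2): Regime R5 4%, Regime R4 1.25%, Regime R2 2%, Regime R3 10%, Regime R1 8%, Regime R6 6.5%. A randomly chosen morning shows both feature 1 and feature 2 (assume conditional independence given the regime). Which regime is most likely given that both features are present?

Unnormalized posteriors (prior × likelihood):
  Regime R5: 0.03 × 0.46 × 0.04 = 0.000552
  Regime R4: 0.03 × 0.2625 × 0.0125 = 0.0000984375
  Regime R2: 0.04 × 0.03 × 0.02 = 0.000024
  Regime R3: 0.13 × 0.0225 × 0.1 = 0.0002925
  Regime R1: 0.49 × 0.02 × 0.08 = 0.000784
  Regime R6: 0.28 × 0.096 × 0.065 = 0.0017472
Normalizing constant = 0.0034981375.
Largest term belongs to Regime R6, so Regime R6 is most probable.

Regime R6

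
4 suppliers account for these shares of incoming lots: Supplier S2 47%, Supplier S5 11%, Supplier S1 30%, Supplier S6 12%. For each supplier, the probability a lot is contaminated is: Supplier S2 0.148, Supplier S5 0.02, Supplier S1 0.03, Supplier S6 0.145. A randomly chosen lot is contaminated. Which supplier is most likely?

By Bayes' rule, posterior ∝ prior × likelihood:
  Supplier S2: 0.47 × 0.148 = 0.06956
  Supplier S5: 0.11 × 0.02 = 0.0022
  Supplier S1: 0.3 × 0.03 = 0.009
  Supplier S6: 0.12 × 0.145 = 0.0174
Total = 0.09816.
Largest term belongs to Supplier S2, so Supplier S2 is most probable.

Supplier S2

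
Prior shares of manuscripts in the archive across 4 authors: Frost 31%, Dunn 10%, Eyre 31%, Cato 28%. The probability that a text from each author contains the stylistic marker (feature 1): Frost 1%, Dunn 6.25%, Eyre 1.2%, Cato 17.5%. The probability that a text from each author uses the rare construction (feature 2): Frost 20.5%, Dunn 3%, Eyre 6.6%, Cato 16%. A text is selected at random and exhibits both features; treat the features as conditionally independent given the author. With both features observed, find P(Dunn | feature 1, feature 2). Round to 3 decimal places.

0.021

By Bayes' rule, posterior ∝ prior × likelihood:
  Frost: 0.31 × 0.01 × 0.205 = 0.0006355
  Dunn: 0.1 × 0.0625 × 0.03 = 0.0001875
  Eyre: 0.31 × 0.012 × 0.066 = 0.00024552
  Cato: 0.28 × 0.175 × 0.16 = 0.00784
Total = 0.00890852.
P(Dunn | evidence) = 0.0001875 / 0.00890852 ≈ 0.021.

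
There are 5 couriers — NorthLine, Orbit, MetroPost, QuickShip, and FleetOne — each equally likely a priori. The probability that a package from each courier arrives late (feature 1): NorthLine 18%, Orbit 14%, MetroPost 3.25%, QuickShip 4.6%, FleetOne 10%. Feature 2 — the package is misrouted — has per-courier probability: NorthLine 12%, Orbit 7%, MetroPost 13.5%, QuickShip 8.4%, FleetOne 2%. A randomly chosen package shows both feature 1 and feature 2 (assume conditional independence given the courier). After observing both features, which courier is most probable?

NorthLine

With a uniform prior (1/5 each), posterior ∝ likelihood:
  NorthLine: 0.18 × 0.12 = 0.0216
  Orbit: 0.14 × 0.07 = 0.0098
  MetroPost: 0.0325 × 0.135 = 0.0043875
  QuickShip: 0.046 × 0.084 = 0.003864
  FleetOne: 0.1 × 0.02 = 0.002
Sum = 0.0416515.
Largest term belongs to NorthLine, so NorthLine is most probable.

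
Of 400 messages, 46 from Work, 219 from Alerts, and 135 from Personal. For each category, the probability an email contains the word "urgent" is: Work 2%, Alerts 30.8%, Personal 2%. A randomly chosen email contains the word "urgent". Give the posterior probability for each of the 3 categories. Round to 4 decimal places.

Unnormalized posteriors (prior × likelihood):
  Work: 0.115 × 0.02 = 0.0023
  Alerts: 0.5475 × 0.308 = 0.16863
  Personal: 0.3375 × 0.02 = 0.00675
Total = 0.17768.
P(Work | urgent-flag) = 0.0023/0.17768 ≈ 0.0129
P(Alerts | urgent-flag) = 0.16863/0.17768 ≈ 0.9491
P(Personal | urgent-flag) = 0.00675/0.17768 ≈ 0.0380

Work 0.0129, Alerts 0.9491, Personal 0.0380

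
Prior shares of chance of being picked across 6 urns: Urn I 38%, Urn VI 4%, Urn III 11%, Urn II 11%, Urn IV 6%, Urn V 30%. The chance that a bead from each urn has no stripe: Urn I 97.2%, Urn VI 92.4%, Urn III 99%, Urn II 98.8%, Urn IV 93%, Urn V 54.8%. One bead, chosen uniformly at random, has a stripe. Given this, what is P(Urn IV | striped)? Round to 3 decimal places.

Taking complements, P(striped | each) = Urn I 0.028, Urn VI 0.076, Urn III 0.01, Urn II 0.012, Urn IV 0.07, Urn V 0.452.
Prior × likelihood for each hypothesis:
  Urn I: 0.38 × 0.028 = 0.01064
  Urn VI: 0.04 × 0.076 = 0.00304
  Urn III: 0.11 × 0.01 = 0.0011
  Urn II: 0.11 × 0.012 = 0.00132
  Urn IV: 0.06 × 0.07 = 0.0042
  Urn V: 0.3 × 0.452 = 0.1356
Sum = 0.1559.
P(Urn IV | evidence) = 0.0042 / 0.1559 ≈ 0.027.

0.027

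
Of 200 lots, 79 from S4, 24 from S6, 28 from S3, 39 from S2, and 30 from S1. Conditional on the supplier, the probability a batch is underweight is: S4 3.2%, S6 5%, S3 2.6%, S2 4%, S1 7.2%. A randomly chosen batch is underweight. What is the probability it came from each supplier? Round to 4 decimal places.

S4 0.3092, S6 0.1468, S3 0.0890, S2 0.1908, S1 0.2642

Prior × likelihood for each hypothesis:
  S4: 0.395 × 0.032 = 0.01264
  S6: 0.12 × 0.05 = 0.006
  S3: 0.14 × 0.026 = 0.00364
  S2: 0.195 × 0.04 = 0.0078
  S1: 0.15 × 0.072 = 0.0108
Sum = 0.04088.
P(S4 | underweight) = 0.01264/0.04088 ≈ 0.3092
P(S6 | underweight) = 0.006/0.04088 ≈ 0.1468
P(S3 | underweight) = 0.00364/0.04088 ≈ 0.0890
P(S2 | underweight) = 0.0078/0.04088 ≈ 0.1908
P(S1 | underweight) = 0.0108/0.04088 ≈ 0.2642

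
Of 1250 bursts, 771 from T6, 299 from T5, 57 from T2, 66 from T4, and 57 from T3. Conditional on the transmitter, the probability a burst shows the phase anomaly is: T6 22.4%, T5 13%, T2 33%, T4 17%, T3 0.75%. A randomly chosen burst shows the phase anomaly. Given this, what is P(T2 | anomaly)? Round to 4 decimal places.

Compute prior × likelihood for every hypothesis:
  T6: 0.6168 × 0.224 = 0.1381632
  T5: 0.2392 × 0.13 = 0.031096
  T2: 0.0456 × 0.33 = 0.015048
  T4: 0.0528 × 0.17 = 0.008976
  T3: 0.0456 × 0.0075 = 0.000342
Normalizing constant = 0.1936252.
P(T2 | evidence) = 0.015048 / 0.1936252 ≈ 0.0777.

0.0777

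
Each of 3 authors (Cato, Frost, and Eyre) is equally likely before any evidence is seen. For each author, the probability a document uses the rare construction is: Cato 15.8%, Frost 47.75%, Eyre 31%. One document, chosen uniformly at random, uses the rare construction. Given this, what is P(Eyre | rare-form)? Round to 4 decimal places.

0.3279

Since the prior is uniform, the posterior is proportional to the likelihood:
  Cato: 0.158
  Frost: 0.4775
  Eyre: 0.31
Total = 0.9455.
P(Eyre | evidence) = 0.31 / 0.9455 ≈ 0.3279.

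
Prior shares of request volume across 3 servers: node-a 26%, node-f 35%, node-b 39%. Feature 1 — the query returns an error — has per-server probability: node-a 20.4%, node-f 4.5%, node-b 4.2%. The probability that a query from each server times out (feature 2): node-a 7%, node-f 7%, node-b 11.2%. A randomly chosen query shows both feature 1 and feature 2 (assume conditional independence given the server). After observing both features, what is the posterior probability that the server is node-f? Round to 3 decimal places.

Compute prior × likelihood for every hypothesis:
  node-a: 0.26 × 0.204 × 0.07 = 0.0037128
  node-f: 0.35 × 0.045 × 0.07 = 0.0011025
  node-b: 0.39 × 0.042 × 0.112 = 0.00183456
Sum = 0.00664986.
P(node-f | evidence) = 0.0011025 / 0.00664986 ≈ 0.166.

0.166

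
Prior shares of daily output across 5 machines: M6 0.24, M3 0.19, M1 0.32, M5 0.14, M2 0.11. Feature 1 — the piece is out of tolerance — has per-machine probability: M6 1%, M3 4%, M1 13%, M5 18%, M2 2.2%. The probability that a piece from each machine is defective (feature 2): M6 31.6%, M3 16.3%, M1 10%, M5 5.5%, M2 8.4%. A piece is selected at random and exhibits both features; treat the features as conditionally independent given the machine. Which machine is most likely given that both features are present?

M1

Prior × likelihood for each hypothesis:
  M6: 0.24 × 0.01 × 0.316 = 0.0007584
  M3: 0.19 × 0.04 × 0.163 = 0.0012388
  M1: 0.32 × 0.13 × 0.1 = 0.00416
  M5: 0.14 × 0.18 × 0.055 = 0.001386
  M2: 0.11 × 0.022 × 0.084 = 0.00020328
Total = 0.00774648.
Largest term belongs to M1, so M1 is most probable.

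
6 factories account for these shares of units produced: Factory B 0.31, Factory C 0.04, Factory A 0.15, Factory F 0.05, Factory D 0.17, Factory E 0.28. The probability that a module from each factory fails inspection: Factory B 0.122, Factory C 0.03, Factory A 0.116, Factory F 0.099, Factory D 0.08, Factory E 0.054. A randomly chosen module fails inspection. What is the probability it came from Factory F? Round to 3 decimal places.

0.055

Compute prior × likelihood for every hypothesis:
  Factory B: 0.31 × 0.122 = 0.03782
  Factory C: 0.04 × 0.03 = 0.0012
  Factory A: 0.15 × 0.116 = 0.0174
  Factory F: 0.05 × 0.099 = 0.00495
  Factory D: 0.17 × 0.08 = 0.0136
  Factory E: 0.28 × 0.054 = 0.01512
Normalizing constant = 0.09009.
P(Factory F | evidence) = 0.00495 / 0.09009 ≈ 0.055.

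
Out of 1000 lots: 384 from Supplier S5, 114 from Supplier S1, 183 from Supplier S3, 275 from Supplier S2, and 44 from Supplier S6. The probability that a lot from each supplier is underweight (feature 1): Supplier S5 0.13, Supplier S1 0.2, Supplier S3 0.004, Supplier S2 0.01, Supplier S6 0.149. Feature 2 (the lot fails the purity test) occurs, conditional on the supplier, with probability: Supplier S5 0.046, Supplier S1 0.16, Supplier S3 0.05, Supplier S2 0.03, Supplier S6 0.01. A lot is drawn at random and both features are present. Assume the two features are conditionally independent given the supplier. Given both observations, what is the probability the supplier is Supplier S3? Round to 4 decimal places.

Prior × likelihood for each hypothesis:
  Supplier S5: 0.384 × 0.13 × 0.046 = 0.00229632
  Supplier S1: 0.114 × 0.2 × 0.16 = 0.003648
  Supplier S3: 0.183 × 0.004 × 0.05 = 0.0000366
  Supplier S2: 0.275 × 0.01 × 0.03 = 0.0000825
  Supplier S6: 0.044 × 0.149 × 0.01 = 0.00006556
Sum = 0.00612898.
P(Supplier S3 | evidence) = 0.0000366 / 0.00612898 ≈ 0.0060.

0.0060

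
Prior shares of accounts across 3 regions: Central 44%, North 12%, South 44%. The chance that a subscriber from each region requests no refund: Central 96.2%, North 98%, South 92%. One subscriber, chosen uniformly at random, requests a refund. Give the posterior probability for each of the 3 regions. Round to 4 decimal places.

Central 0.3078, North 0.0442, South 0.6480

Taking complements, P(refund | each) = Central 0.038, North 0.02, South 0.08.
Prior × likelihood for each hypothesis:
  Central: 0.44 × 0.038 = 0.01672
  North: 0.12 × 0.02 = 0.0024
  South: 0.44 × 0.08 = 0.0352
Normalizing constant = 0.05432.
P(Central | refund) = 0.01672/0.05432 ≈ 0.3078
P(North | refund) = 0.0024/0.05432 ≈ 0.0442
P(South | refund) = 0.0352/0.05432 ≈ 0.6480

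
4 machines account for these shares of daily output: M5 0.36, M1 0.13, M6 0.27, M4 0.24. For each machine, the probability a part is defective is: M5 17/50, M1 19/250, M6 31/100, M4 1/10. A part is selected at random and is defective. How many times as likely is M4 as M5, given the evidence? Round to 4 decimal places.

By Bayes' rule, posterior ∝ prior × likelihood:
  M5: 0.36 × 0.34 = 0.1224
  M1: 0.13 × 0.076 = 0.00988
  M6: 0.27 × 0.31 = 0.0837
  M4: 0.24 × 0.1 = 0.024
Normalizing constant = 0.23998.
The ratio is 0.024 / 0.1224 (the normalizer cancels) = 0.1961.

0.1961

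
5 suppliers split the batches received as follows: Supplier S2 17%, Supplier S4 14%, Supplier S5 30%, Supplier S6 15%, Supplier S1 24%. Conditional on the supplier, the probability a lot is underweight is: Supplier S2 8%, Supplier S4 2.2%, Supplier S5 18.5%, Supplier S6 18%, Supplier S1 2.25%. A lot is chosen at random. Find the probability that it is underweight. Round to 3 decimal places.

0.105

Unnormalized posteriors (prior × likelihood):
  Supplier S2: 0.17 × 0.08 = 0.0136
  Supplier S4: 0.14 × 0.022 = 0.00308
  Supplier S5: 0.3 × 0.185 = 0.0555
  Supplier S6: 0.15 × 0.18 = 0.027
  Supplier S1: 0.24 × 0.0225 = 0.0054
P(underweight) = 0.0136 + 0.00308 + 0.0555 + 0.027 + 0.0054 = 0.10458 → 0.105.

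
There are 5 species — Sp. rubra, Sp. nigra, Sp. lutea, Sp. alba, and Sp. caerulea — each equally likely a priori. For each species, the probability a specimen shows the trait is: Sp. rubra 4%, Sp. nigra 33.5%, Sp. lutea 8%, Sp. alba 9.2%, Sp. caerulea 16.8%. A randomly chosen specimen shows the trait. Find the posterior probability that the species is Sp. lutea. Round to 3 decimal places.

0.112

With a uniform prior (1/5 each), posterior ∝ likelihood:
  Sp. rubra: 0.04
  Sp. nigra: 0.335
  Sp. lutea: 0.08
  Sp. alba: 0.092
  Sp. caerulea: 0.168
Normalizing constant = 0.715.
P(Sp. lutea | evidence) = 0.08 / 0.715 ≈ 0.112.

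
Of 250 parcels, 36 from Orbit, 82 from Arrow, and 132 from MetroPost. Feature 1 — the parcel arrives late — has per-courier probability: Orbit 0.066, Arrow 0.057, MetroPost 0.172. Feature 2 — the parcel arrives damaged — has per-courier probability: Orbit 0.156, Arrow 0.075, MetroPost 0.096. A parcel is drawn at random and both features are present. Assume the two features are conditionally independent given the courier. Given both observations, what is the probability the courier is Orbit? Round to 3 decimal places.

0.128

Compute prior × likelihood for every hypothesis:
  Orbit: 0.144 × 0.066 × 0.156 = 0.001482624
  Arrow: 0.328 × 0.057 × 0.075 = 0.0014022
  MetroPost: 0.528 × 0.172 × 0.096 = 0.008718336
Sum = 0.01160316.
P(Orbit | evidence) = 0.001482624 / 0.01160316 ≈ 0.128.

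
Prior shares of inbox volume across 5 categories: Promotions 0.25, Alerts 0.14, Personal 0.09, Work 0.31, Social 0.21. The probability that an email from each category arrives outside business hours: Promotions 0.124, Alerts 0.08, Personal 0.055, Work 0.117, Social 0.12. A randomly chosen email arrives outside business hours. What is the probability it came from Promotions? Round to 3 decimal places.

0.285

Compute prior × likelihood for every hypothesis:
  Promotions: 0.25 × 0.124 = 0.031
  Alerts: 0.14 × 0.08 = 0.0112
  Personal: 0.09 × 0.055 = 0.00495
  Work: 0.31 × 0.117 = 0.03627
  Social: 0.21 × 0.12 = 0.0252
Normalizing constant = 0.10862.
P(Promotions | evidence) = 0.031 / 0.10862 ≈ 0.285.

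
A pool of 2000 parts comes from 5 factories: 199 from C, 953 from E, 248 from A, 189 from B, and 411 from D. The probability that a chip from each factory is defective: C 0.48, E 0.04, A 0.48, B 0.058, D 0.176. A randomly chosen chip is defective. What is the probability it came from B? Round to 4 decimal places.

Compute prior × likelihood for every hypothesis:
  C: 0.0995 × 0.48 = 0.04776
  E: 0.4765 × 0.04 = 0.01906
  A: 0.124 × 0.48 = 0.05952
  B: 0.0945 × 0.058 = 0.005481
  D: 0.2055 × 0.176 = 0.036168
Total = 0.167989.
P(B | evidence) = 0.005481 / 0.167989 ≈ 0.0326.

0.0326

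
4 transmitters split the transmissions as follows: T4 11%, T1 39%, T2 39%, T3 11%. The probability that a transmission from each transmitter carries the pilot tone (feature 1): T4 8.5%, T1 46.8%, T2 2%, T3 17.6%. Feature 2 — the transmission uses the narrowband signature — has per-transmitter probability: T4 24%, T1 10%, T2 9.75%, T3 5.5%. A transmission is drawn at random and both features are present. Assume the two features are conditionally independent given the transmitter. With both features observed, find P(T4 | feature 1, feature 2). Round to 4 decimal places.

0.1005

Unnormalized posteriors (prior × likelihood):
  T4: 0.11 × 0.085 × 0.24 = 0.002244
  T1: 0.39 × 0.468 × 0.1 = 0.018252
  T2: 0.39 × 0.02 × 0.0975 = 0.0007605
  T3: 0.11 × 0.176 × 0.055 = 0.0010648
Sum = 0.0223213.
P(T4 | evidence) = 0.002244 / 0.0223213 ≈ 0.1005.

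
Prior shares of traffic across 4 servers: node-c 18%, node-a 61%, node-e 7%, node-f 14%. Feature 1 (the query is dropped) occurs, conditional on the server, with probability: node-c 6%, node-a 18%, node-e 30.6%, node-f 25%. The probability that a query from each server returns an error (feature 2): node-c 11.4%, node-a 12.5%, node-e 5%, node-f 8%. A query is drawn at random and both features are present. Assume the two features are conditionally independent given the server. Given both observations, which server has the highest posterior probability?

By Bayes' rule, posterior ∝ prior × likelihood:
  node-c: 0.18 × 0.06 × 0.114 = 0.0012312
  node-a: 0.61 × 0.18 × 0.125 = 0.013725
  node-e: 0.07 × 0.306 × 0.05 = 0.001071
  node-f: 0.14 × 0.25 × 0.08 = 0.0028
Normalizing constant = 0.0188272.
Largest term belongs to node-a, so node-a is most probable.

node-a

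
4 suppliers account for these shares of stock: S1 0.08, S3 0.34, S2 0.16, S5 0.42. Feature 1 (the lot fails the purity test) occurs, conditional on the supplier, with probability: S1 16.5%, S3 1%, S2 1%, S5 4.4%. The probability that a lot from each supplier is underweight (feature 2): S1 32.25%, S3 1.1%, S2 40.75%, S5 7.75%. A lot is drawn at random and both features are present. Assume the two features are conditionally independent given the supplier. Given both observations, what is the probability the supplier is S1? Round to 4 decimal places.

Compute prior × likelihood for every hypothesis:
  S1: 0.08 × 0.165 × 0.3225 = 0.004257
  S3: 0.34 × 0.01 × 0.011 = 0.0000374
  S2: 0.16 × 0.01 × 0.4075 = 0.000652
  S5: 0.42 × 0.044 × 0.0775 = 0.0014322
Total = 0.0063786.
P(S1 | evidence) = 0.004257 / 0.0063786 ≈ 0.6674.

0.6674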